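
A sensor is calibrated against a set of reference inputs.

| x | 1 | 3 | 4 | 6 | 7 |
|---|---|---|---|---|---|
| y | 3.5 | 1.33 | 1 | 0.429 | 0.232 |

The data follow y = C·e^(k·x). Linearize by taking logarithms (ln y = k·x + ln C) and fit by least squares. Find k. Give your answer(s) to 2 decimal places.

With ln yᵢ as the transformed response and xᵢ as the regressor:
XᵀX = [[111.0000, 21.0000]; [21.0000, 5]], rhs = [-13.1966, -0.7694]ᵀ  (here Σx = 21.0000, Σ(x)² = 111.0000, Σln y = -0.7694, Σx·ln y = -13.1966).
Δ = 111.0000·5 − (21.0000)² = 114.0000; k = (-13.1966·5 − 21.0000·-0.7694)/114.0000 = -0.43707, ln C = (111.0000·-0.7694 − 21.0000·-13.1966)/114.0000 = 1.68183.

k = -0.44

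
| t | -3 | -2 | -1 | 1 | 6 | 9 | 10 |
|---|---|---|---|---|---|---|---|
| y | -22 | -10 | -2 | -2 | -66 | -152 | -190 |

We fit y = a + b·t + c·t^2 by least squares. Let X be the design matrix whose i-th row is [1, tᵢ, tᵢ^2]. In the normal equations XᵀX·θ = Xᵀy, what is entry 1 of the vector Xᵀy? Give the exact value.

-444

Entry 1 ↔ basis 1, so (Xᵀy)_{1} = Σᵢ yᵢ = (1)·(-22) + (1)·(-10) + (1)·(-2) + (1)·(-2) + (1)·(-66) + (1)·(-152) + (1)·(-190) = -444.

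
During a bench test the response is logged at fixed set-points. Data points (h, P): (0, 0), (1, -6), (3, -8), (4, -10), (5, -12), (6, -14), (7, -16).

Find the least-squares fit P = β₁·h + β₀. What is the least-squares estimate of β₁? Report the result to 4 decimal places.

Sums needed: Σh·h = 136, Σh = 26, Σ1 = 7.
For MᵀP: Σh·P = -326, ΣP = -66.
Normal equations: [[136, 26]; [26, 7]]·[β₁, β₀]ᵀ = [-326, -66]ᵀ.
det = 136·7 − 26² = 276.
β₁ = ((-326)·7 − 26·(-66))/276 = -283/138; β₀ = (136·(-66) − 26·(-326))/276 = -125/69.

β₁ = -2.0507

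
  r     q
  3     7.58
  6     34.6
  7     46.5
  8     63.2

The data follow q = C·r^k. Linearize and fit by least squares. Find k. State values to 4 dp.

k = 2.1575

With ln qᵢ as the transformed response and ln rᵢ as the regressor:
AᵀA = [[12.5280, 6.9157]; [6.9157, 4]], rhs = [24.6682, 13.5551]ᵀ  (here Σln r = 6.9157, Σ(ln r)² = 12.5280, Σln q = 13.5551, Σln r·ln q = 24.6682).
Slope k = (n·Σln r·ln q − Σln r·Σln q)/(n·Σ(ln r)² − (Σln r)²) = (4·24.6682 − 6.9157·13.5551)/2.2847 = 2.15751; ln C = (Σln q − k·Σln r)/n = -0.34141.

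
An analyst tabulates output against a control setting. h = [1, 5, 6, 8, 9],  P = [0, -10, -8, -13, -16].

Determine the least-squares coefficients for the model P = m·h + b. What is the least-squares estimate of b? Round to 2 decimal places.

Forming AᵀA = [[207, 29]; [29, 5]] and AᵀP = [-346, -47]ᵀ gives AᵀA·[m, b]ᵀ = AᵀP.
Eliminating b: 5·(row 1) − 29·(row 2) gives 194·m = 5·(-346) − 29·(-47) = -367, so m = -367/194.
Then b = ((-47) − 29·(-367/194))/5 = 305/194.

b = 1.57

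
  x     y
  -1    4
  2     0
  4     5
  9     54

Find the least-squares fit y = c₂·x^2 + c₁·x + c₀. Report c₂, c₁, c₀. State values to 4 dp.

c₂ = 0.9404, c₁ = -2.5489, c₀ = 0.6913

Compute the Gram sums: Σx^2·x^2 = 6834, Σx^2·x = 800, Σx^2 = 102, Σx·x = 102, Σx = 14, Σ1 = 4.
For Mᵀy: Σx^2·y = 4458, Σx·y = 502, Σy = 63.
Normal equations: [[6834, 800, 102]; [800, 102, 14]; [102, 14, 4]]·[c₂, c₁, c₀]ᵀ = [4458, 502, 63]ᵀ.
Inverting the 3×3 Gram matrix, [c₂, c₁, c₀]ᵀ = [1057/1124, -2865/1124, 777/1124]ᵀ.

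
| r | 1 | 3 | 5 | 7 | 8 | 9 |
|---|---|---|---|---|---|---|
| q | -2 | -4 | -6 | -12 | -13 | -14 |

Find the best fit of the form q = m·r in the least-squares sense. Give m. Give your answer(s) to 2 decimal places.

XᵀX·[m]ᵀ = Xᵀq reads: 229·m = -358.
(Σr·r = 229, Σr·q = -358.)
Hence m = -358 / 229 ≈ -1.56332.

m = -1.56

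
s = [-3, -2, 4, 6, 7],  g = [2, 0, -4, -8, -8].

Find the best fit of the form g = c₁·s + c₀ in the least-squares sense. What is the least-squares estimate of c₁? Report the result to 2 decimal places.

With design matrix M, MᵀM = [[114, 12]; [12, 5]] and Mᵀg = [-126, -18]ᵀ.
Determinant 114·5 − 12² = 426.
c₁ = ((-126)·5 − 12·(-18))/426 = -69/71; c₀ = (114·(-18) − 12·(-126))/426 = -90/71.

c₁ = -0.97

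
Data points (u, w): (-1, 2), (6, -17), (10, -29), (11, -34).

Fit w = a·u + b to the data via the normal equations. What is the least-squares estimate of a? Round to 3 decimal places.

a = -2.933

XᵀX·[a, b]ᵀ = Xᵀw reads: 258·a + 26·b = -768;  26·a + 4·b = -78.
det = 258·4 − 26² = 356.
a = ((-768)·4 − 26·(-78))/356 = -261/89; b = (258·(-78) − 26·(-768))/356 = -39/89.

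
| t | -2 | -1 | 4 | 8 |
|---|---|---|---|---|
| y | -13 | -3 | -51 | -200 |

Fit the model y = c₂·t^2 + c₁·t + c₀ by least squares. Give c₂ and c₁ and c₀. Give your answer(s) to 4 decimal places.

c₂ = -3.0948, c₁ = -0.1755, c₀ = -0.5897

Forming AᵀA = [[4369, 567, 85]; [567, 85, 9]; [85, 9, 4]] and Aᵀy = [-13671, -1775, -267]ᵀ gives AᵀA·[c₂, c₁, c₀]ᵀ = Aᵀy.
Inverting the 3×3 Gram matrix, [c₂, c₁, c₀]ᵀ = [-10213/3300, -193/1100, -973/1650]ᵀ.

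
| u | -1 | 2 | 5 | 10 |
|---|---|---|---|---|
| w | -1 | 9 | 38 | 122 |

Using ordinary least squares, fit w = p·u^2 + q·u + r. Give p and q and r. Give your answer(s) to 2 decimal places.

From the data, Σu^2·u^2 = 10642, Σu^2·u = 1132, Σu^2 = 130, Σu·u = 130, Σu = 16, Σ1 = 4.
Moment sums: Σu^2·w = 13185, Σu·w = 1429, Σw = 168.
Solving the 3×3 system (Gaussian elimination) gives p = 2587/2721, q = 14441/5442, r = 2645/5442.

p = 0.95, q = 2.65, r = 0.49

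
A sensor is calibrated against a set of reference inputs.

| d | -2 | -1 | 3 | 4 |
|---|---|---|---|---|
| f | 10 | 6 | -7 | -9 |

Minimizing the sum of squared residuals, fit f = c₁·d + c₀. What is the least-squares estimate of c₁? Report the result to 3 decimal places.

c₁ = -3.192

Sums needed: Σd·d = 30, Σd = 4, Σ1 = 4.
And Σd·f = -83, Σf = 0.
So AᵀA·[c₁, c₀]ᵀ = Aᵀf: [[30, 4]; [4, 4]]·[c₁, c₀]ᵀ = [-83, 0]ᵀ.
Eliminating c₀: 4·(row 1) − 4·(row 2) gives 104·c₁ = 4·(-83) − 4·0 = -332, so c₁ = -83/26.
Then c₀ = (0 − 4·(-83/26))/4 = 83/26.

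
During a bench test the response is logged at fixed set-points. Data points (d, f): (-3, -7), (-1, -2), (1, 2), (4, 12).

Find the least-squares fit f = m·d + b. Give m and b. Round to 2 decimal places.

m = 2.68, b = 0.58

With design matrix M, MᵀM = [[27, 1]; [1, 4]] and Mᵀf = [73, 5]ᵀ.
Determinant 27·4 − 1² = 107.
m = (73·4 − 1·5)/107 = 287/107; b = (27·5 − 1·73)/107 = 62/107.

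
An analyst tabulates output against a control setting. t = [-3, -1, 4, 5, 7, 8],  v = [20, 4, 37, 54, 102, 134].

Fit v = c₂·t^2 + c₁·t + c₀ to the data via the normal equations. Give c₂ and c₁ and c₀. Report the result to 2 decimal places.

c₂ = 2.00, c₁ = 0.32, c₀ = 2.76

Compute the Gram sums: Σt^2·t^2 = 7460, Σt^2·t = 1016, Σt^2 = 164, Σt·t = 164, Σt = 20, Σ1 = 6.
Right-hand side: Σt^2·v = 15700, Σt·v = 2140, Σv = 351.
Solving the 3×3 system (Gaussian elimination) gives c₂ = 17383/8690, c₁ = 253/790, c₀ = 23953/8690.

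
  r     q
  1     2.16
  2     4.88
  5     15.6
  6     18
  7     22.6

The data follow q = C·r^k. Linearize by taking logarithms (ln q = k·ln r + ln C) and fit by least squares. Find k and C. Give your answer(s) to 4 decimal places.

k = 1.2069, C = 2.1473

Let Y = ln q. Fitting Y = k·ln r + ln C by least squares:
XᵀX = [[10.0677, 6.0403]; [6.0403, 5]], rhs = [16.7664, 11.1108]ᵀ  (here Σln r = 6.0403, Σ(ln r)² = 10.0677, Σln q = 11.1108, Σln r·ln q = 16.7664).
Solving (det = 13.8539): k = 1.20686, ln C = 0.76422, so C = exp(0.76422) = 2.14733.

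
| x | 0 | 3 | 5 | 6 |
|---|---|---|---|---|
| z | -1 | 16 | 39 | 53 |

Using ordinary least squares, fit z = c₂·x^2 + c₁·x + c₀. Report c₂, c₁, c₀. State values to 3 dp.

c₂ = 1.098, c₁ = 2.447, c₀ = -1.038

AᵀA·[c₂, c₁, c₀]ᵀ = Aᵀz reads: 2002·c₂ + 368·c₁ + 70·c₀ = 3027;  368·c₂ + 70·c₁ + 14·c₀ = 561;  70·c₂ + 14·c₁ + 4·c₀ = 107.
(Σx^2·x^2 = 2002, Σx^2·x = 368, Σx^2 = 70, Σx·x = 70, Σx = 14, Σ1 = 4, Σx^2·z = 3027, Σx·z = 561, Σz = 107.)
Row-reducing yields c₂ = 145/132, c₁ = 323/132, c₀ = -137/132.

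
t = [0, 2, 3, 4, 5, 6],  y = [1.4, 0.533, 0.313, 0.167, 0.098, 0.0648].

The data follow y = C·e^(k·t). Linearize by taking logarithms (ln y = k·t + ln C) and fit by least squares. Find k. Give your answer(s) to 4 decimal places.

Taking logs, ln y = k·t + ln C, so regress ln y on t.
Sums: Σt = 20.0000, Σ(t)² = 90.0000, Σln y = -8.3033, Σt·ln y = -39.9348.
Normal system: [[90.0000, 20.0000]; [20.0000, 6]]·[k, ln C]ᵀ = [-39.9348, -8.3033]ᵀ.
Solving (det = 140.0000): k = -0.52530, ln C = 0.36713.

k = -0.5253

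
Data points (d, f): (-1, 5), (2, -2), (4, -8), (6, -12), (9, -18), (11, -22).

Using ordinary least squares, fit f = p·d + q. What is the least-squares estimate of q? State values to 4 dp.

q = 2.1315

Sums needed: Σd·d = 259, Σd = 31, Σ1 = 6.
Moment sums: Σd·f = -517, Σf = -57.
So XᵀX·[p, q]ᵀ = Xᵀf: [[259, 31]; [31, 6]]·[p, q]ᵀ = [-517, -57]ᵀ.
Eliminating q: 6·(row 1) − 31·(row 2) gives 593·p = 6·(-517) − 31·(-57) = -1335, so p = -1335/593.
Then q = ((-57) − 31·(-1335/593))/6 = 1264/593.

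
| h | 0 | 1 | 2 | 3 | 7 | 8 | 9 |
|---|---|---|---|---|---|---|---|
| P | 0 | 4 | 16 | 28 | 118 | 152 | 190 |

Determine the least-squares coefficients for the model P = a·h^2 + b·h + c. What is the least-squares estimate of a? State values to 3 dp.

Setting ∂/∂a … = 0 gives: 13156·a + 1620·b + 208·c = 31220;  1620·a + 208·b + 30·c = 3872;  208·a + 30·b + 7·c = 508.
(Σh^2·h^2 = 13156, Σh^2·h = 1620, Σh^2 = 208, Σh·h = 208, Σh = 30, Σ1 = 7, Σh^2·P = 31220, Σh·P = 3872, ΣP = 508.)
Row-reducing yields a = 20113/10164, b = 10797/3388, c = 577/5082.

a = 1.979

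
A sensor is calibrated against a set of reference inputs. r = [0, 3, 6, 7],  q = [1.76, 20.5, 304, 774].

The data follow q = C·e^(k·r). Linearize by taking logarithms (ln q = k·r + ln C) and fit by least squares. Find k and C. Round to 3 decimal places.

k = 0.870, C = 1.661

Taking logs, ln q = k·r + ln C, so regress ln q on r.
Σr = 16.0000, Σ(r)² = 94.0000, Σln q = 15.9543, Σr·ln q = 89.9244.
Normal system: [[94.0000, 16.0000]; [16.0000, 4]]·[k, ln C]ᵀ = [89.9244, 15.9543]ᵀ.
Slope k = (n·Σr·ln q − Σr·Σln q)/(n·Σ(r)² − (Σr)²) = (4·89.9244 − 16.0000·15.9543)/120.0000 = 0.87024; ln C = (Σln q − k·Σr)/n = 0.50764, so C = exp(0.50764) = 1.66136.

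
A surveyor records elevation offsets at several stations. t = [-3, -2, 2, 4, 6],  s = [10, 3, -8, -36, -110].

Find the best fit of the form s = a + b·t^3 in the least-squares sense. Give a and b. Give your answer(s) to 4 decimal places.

Normal-equation sums: Σ1 = 5, Σt^3 = 253, Σt^3·t^3 = 51609.
Moment sums: Σs = -141, Σt^3·s = -26422.
Δ = 5·51609 − 253² = 194036.
a = ((-141)·51609 − 253·(-26422))/194036 = -592103/194036; b = (5·(-26422) − 253·(-141))/194036 = -96437/194036.

a = -3.0515, b = -0.4970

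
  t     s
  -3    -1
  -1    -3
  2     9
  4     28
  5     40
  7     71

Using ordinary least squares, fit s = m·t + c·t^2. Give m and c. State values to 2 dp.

m = 3.14, c = 0.99

Entries of AᵀA: Σt·t = 104, Σt·t^2 = 512, Σt^2·t^2 = 3380.
And Σt·s = 833, Σt^2·s = 4951.
Δ = 104·3380 − 512² = 89376.
m = (833·3380 − 512·4951)/89376 = 70157/22344; c = (104·4951 − 512·833)/89376 = 11051/11172.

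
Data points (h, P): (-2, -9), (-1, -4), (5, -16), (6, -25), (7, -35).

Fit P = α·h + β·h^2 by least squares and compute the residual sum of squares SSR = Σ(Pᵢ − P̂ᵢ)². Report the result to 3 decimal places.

Forming XᵀX = [[115, 675]; [675, 4339]] and XᵀP = [-453, -3055]ᵀ gives XᵀX·[α, β]ᵀ = XᵀP.
Δ = 115·4339 − 675² = 43360.
α = ((-453)·4339 − 675·(-3055))/43360 = 48279/21680; β = (115·(-3055) − 675·(-453))/43360 = -4555/4336.
Residuals: -3731/10840, -7833/10840, -945/1084, -5887/10840, 9611/10840; SSR = 26901/10840.

SSR = 2.482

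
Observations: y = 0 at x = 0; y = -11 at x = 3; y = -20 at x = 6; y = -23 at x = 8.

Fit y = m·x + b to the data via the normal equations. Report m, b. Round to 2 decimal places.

Compute the Gram sums: Σx·x = 109, Σx = 17, Σ1 = 4.
For Aᵀy: Σx·y = -337, Σy = -54.
Determinant 109·4 − 17² = 147.
m = ((-337)·4 − 17·(-54))/147 = -430/147; b = (109·(-54) − 17·(-337))/147 = -157/147.

m = -2.93, b = -1.07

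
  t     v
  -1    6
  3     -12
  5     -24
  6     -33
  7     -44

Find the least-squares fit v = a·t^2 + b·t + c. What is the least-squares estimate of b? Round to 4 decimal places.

b = -3.2035

Compute the Gram sums: Σt^2·t^2 = 4404, Σt^2·t = 710, Σt^2 = 120, Σt·t = 120, Σt = 20, Σ1 = 5.
Right-hand side: Σt^2·v = -4046, Σt·v = -668, Σv = -107.
XᵀX·[a, b, c]ᵀ = Xᵀv becomes [[4404, 710, 120]; [710, 120, 20]; [120, 20, 5]]·[a, b, c]ᵀ = [-4046, -668, -107]ᵀ.
Row-reducing yields a = -196/403, b = -1291/403, c = 6219/2015.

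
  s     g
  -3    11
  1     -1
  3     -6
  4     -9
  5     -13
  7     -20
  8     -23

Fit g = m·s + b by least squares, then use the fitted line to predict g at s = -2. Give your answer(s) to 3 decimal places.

XᵀX·[m, b]ᵀ = Xᵀg reads: 173·m + 25·b = -477;  25·m + 7·b = -61.
Eliminating b: 7·(row 1) − 25·(row 2) gives 586·m = 7·(-477) − 25·(-61) = -1814, so m = -907/293.
Then b = ((-61) − 25·(-907/293))/7 = 686/293.
At s = -2: ĝ = (-907/293)·(-2) + (686/293)·(1) = 2500/293.

ĝ = 8.532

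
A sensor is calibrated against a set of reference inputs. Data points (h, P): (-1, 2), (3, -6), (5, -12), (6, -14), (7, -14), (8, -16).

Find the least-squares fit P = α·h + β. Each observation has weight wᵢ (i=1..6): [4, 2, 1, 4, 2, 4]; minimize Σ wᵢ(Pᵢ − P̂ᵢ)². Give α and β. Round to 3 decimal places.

Sums needed: Σwᵢ·h·h = 545, Σwᵢ·h = 77, Σwᵢ·1 = 17.
And Σwᵢ·h·P = -1148, Σwᵢ·P = -164.
So XᵀWX·[α, β]ᵀ = XᵀWP: [[545, 77]; [77, 17]]·[α, β]ᵀ = [-1148, -164]ᵀ.
Δ = 545·17 − 77² = 3336.
α = ((-1148)·17 − 77·(-164))/3336 = -287/139; β = (545·(-164) − 77·(-1148))/3336 = -41/139.

α = -2.065, β = -0.295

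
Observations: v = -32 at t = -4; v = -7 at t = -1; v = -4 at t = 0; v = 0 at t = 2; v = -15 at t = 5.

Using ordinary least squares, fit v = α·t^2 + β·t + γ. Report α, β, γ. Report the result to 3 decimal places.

MᵀM·[α, β, γ]ᵀ = Mᵀv reads: 898·α + 68·β + 46·γ = -894;  68·α + 46·β + 2·γ = 60;  46·α + 2·β + 5·γ = -58.
Row-reducing yields α = -8507/7917, β = 23908/7917, γ = -7712/2639.

α = -1.075, β = 3.020, γ = -2.922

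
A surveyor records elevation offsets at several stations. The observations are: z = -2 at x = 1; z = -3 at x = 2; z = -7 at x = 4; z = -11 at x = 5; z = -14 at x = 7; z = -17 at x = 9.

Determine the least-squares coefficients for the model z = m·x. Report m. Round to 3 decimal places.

Compute the Gram sums: Σx·x = 176.
Right-hand side: Σx·z = -342.
So AᵀA·[m]ᵀ = Aᵀz: [[176]]·[m]ᵀ = [-342]ᵀ.
Hence m = -342 / 176 ≈ -1.94318.

m = -1.943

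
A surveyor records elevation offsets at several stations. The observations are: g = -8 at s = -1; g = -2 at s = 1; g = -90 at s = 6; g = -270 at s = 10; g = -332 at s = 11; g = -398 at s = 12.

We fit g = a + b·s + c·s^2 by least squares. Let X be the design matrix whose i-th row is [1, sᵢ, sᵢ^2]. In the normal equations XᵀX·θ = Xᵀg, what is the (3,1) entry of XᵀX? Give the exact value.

Row 3 ↔ basis s^2, column 1 ↔ basis 1, so (XᵀX)_{3,1} = Σᵢ s^2 = (1)·(1) + (1)·(1) + (36)·(1) + (100)·(1) + (121)·(1) + (144)·(1) = 403.

403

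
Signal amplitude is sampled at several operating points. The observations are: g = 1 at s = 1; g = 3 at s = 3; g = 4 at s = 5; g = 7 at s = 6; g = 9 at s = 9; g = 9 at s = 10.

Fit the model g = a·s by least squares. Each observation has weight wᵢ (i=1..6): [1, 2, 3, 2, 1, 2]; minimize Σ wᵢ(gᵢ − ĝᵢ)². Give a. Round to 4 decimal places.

a = 0.9485

Normal-equation sums: Σwᵢ·s·s = 447.
Right-hand side: Σwᵢ·s·g = 424.
So XᵀWX·[a]ᵀ = XᵀWg: [[447]]·[a]ᵀ = [424]ᵀ.
a = 424/447 = 0.948546.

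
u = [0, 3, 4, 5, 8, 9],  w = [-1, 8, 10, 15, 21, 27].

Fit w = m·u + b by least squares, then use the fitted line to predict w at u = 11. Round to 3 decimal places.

With design matrix X, XᵀX = [[195, 29]; [29, 6]] and Xᵀw = [550, 80]ᵀ.
Eliminating b: 6·(row 1) − 29·(row 2) gives 329·m = 6·550 − 29·80 = 980, so m = 140/47.
Then b = (80 − 29·(140/47))/6 = -50/47.
At u = 11: ŵ = (140/47)·(11) + (-50/47)·(1) = 1490/47.

ŵ = 31.702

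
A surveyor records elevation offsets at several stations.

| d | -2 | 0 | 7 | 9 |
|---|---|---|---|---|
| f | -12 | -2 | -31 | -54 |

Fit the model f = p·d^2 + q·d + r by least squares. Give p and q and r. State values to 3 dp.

p = -0.917, q = 2.505, r = -2.809

The normal system MᵀM·[p, q, r]ᵀ = Mᵀf is [[8978, 1064, 134]; [1064, 134, 14]; [134, 14, 4]]·[p, q, r]ᵀ = [-5941, -679, -99]ᵀ.
Row-reducing yields p = -11/12, q = 511/204, r = -191/68.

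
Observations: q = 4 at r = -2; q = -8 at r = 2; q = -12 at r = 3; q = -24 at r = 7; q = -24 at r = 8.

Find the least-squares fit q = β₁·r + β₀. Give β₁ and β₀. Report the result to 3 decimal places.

β₁ = -2.908, β₀ = -2.331

Entries of MᵀM: Σr·r = 130, Σr = 18, Σ1 = 5.
Right-hand side: Σr·q = -420, Σq = -64.
So MᵀM·[β₁, β₀]ᵀ = Mᵀq: [[130, 18]; [18, 5]]·[β₁, β₀]ᵀ = [-420, -64]ᵀ.
Determinant 130·5 − 18² = 326.
β₁ = ((-420)·5 − 18·(-64))/326 = -474/163; β₀ = (130·(-64) − 18·(-420))/326 = -380/163.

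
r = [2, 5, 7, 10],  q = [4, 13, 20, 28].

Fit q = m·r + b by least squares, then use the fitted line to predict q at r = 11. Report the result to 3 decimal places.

q̂ = 31.397

Setting ∂/∂m … = 0 gives: 178·m + 24·b = 493;  24·m + 4·b = 65.
(Σr·r = 178, Σr = 24, Σ1 = 4, Σr·q = 493, Σq = 65.)
Eliminating b: 4·(row 1) − 24·(row 2) gives 136·m = 4·493 − 24·65 = 412, so m = 103/34.
Then b = (65 − 24·(103/34))/4 = -131/68.
At r = 11: q̂ = (103/34)·(11) + (-131/68)·(1) = 2135/68.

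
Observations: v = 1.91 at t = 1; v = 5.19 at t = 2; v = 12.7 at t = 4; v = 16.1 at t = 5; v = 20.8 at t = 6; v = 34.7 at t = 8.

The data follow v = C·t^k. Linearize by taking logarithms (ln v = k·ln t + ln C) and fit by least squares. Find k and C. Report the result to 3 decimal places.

Linearized form: ln v = k·ln t + ln C. From the 6 transformed points,
Σln t = 7.5601, Σ(ln t)² = 12.5270, Σln v = 14.1960, Σln t·ln v = 21.9503.
Equations: 12.5270·k + 7.5601·ln C = 21.9503;  7.5601·k + 6·ln C = 14.1960.
Δ = 12.5270·6 − (7.5601)² = 18.0074; k = (21.9503·6 − 7.5601·14.1960)/18.0074 = 1.35385, ln C = (12.5270·14.1960 − 7.5601·21.9503)/18.0074 = 0.66012, so C = exp(0.66012) = 1.93502.

k = 1.354, C = 1.935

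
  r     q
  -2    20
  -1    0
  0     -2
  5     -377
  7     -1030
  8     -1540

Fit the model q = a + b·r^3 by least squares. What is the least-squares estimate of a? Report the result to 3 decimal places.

Compute the Gram sums: Σ1 = 6, Σr^3 = 971, Σr^3·r^3 = 395483.
And Σq = -2929, Σr^3·q = -1189055.
So MᵀM·[a, b]ᵀ = Mᵀq: [[6, 971]; [971, 395483]]·[a, b]ᵀ = [-2929, -1189055]ᵀ.
Eliminating b: 395483·(row 1) − 971·(row 2) gives 1430057·a = 395483·(-2929) − 971·(-1189055) = -3797302, so a = -3797302/1430057.
Then b = ((-1189055) − 971·(-3797302/1430057))/395483 = -4290271/1430057.

a = -2.655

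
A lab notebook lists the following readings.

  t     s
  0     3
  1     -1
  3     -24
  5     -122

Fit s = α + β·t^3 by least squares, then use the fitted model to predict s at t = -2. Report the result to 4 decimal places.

ŝ = 9.7579

Forming XᵀX = [[4, 153]; [153, 16355]] and Xᵀs = [-144, -15899]ᵀ gives XᵀX·[α, β]ᵀ = Xᵀs.
det = 4·16355 − 153² = 42011.
α = ((-144)·16355 − 153·(-15899))/42011 = 77427/42011; β = (4·(-15899) − 153·(-144))/42011 = -41564/42011.
At t = -2: ŝ = (77427/42011)·(1) + (-41564/42011)·(-8) = 409939/42011.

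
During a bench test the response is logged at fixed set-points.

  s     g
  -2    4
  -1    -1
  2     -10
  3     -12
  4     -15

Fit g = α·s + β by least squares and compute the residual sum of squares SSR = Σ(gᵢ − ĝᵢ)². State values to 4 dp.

SSR = 2.6791

Normal-equation sums: Σs·s = 34, Σs = 6, Σ1 = 5.
Right-hand side: Σs·g = -123, Σg = -34.
Normal equations: [[34, 6]; [6, 5]]·[α, β]ᵀ = [-123, -34]ᵀ.
Δ = 34·5 − 6² = 134.
α = ((-123)·5 − 6·(-34))/134 = -411/134; β = (34·(-34) − 6·(-123))/134 = -209/67.
Residuals: 66/67, -127/134, -50/67, 43/134, 26/67; SSR = 359/134.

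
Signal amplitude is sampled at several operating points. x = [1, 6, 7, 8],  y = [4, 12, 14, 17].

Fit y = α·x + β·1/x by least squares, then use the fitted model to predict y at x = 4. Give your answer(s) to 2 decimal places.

Normal-equation sums: Σx·x = 150, Σx·1/x = 4, Σ1/x·1/x = 30025/28224.
Moment sums: Σx·y = 310, Σ1/x·y = 81/8.
Normal equations: [[150, 4]; [4, 30025/28224]]·[α, β]ᵀ = [310, 81/8]ᵀ.
det = 150·(30025/28224) − 4² = 675361/4704.
α = (310·(30025/28224) − 4·(81/8))/(675361/4704) = 4082339/2026083; β = (150·(81/8) − 4·310)/(675361/4704) = 1311240/675361.
At x = 4: ŷ = (4082339/2026083)·(4) + (1311240/675361)·(1/4) = 17312786/2026083.

ŷ = 8.54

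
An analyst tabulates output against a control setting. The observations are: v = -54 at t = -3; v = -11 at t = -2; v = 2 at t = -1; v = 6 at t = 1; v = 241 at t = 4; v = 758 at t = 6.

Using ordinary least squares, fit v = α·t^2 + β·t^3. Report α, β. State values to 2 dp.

Entries of AᵀA: Σt^2·t^2 = 1651, Σt^2·t^3 = 8525, Σt^3·t^3 = 51547.
For Aᵀv: Σt^2·v = 30622, Σt^3·v = 180702.
So AᵀA·[α, β]ᵀ = Aᵀv: [[1651, 8525]; [8525, 51547]]·[α, β]ᵀ = [30622, 180702]ᵀ.
Δ = 1651·51547 − 8525² = 12428472.
α = (30622·51547 − 8525·180702)/12428472 = 1356703/443874; β = (1651·180702 − 8525·30622)/12428472 = 1331659/443874.

α = 3.06, β = 3.00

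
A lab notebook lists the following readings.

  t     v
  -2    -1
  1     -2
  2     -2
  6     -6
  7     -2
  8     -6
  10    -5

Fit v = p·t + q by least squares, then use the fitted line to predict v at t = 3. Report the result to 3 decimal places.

Compute the Gram sums: Σt·t = 258, Σt = 32, Σ1 = 7.
Right-hand side: Σt·v = -152, Σv = -24.
MᵀM·[p, q]ᵀ = Mᵀv becomes [[258, 32]; [32, 7]]·[p, q]ᵀ = [-152, -24]ᵀ.
Δ = 258·7 − 32² = 782.
p = ((-152)·7 − 32·(-24))/782 = -148/391; q = (258·(-24) − 32·(-152))/782 = -664/391.
At t = 3: v̂ = (-148/391)·(3) + (-664/391)·(1) = -1108/391.

v̂ = -2.834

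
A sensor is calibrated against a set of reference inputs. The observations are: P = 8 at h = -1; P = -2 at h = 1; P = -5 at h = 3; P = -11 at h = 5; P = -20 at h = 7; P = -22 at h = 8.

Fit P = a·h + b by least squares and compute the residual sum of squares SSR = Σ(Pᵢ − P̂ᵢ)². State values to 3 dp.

Entries of XᵀX: Σh·h = 149, Σh = 23, Σ1 = 6.
Right-hand side: Σh·P = -396, ΣP = -52.
Eliminating b: 6·(row 1) − 23·(row 2) gives 365·a = 6·(-396) − 23·(-52) = -1180, so a = -236/73.
Then b = ((-52) − 23·(-236/73))/6 = 272/73.
Residuals: 76/73, -182/73, 71/73, 105/73, -80/73, 10/73; SSR = 842/73.

SSR = 11.534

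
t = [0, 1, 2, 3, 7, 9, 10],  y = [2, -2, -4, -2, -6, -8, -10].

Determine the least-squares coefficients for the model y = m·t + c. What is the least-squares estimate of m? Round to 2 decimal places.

m = -0.95

Forming MᵀM = [[244, 32]; [32, 7]] and Mᵀy = [-230, -30]ᵀ gives MᵀM·[m, c]ᵀ = Mᵀy.
Δ = 244·7 − 32² = 684.
m = ((-230)·7 − 32·(-30))/684 = -325/342; c = (244·(-30) − 32·(-230))/684 = 10/171.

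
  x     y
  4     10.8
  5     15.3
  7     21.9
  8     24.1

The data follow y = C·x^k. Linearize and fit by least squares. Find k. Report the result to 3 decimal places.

With ln yᵢ as the transformed response and ln xᵢ as the regressor:
Σln x = 7.0211, Σ(ln x)² = 12.6227, Σln y = 11.3761, Σln x·ln y = 20.3123.
Equations: 12.6227·k + 7.0211·ln C = 20.3123;  7.0211·k + 4·ln C = 11.3761.
Solving (det = 1.1954): k = 1.15170, ln C = 0.82247.

k = 1.152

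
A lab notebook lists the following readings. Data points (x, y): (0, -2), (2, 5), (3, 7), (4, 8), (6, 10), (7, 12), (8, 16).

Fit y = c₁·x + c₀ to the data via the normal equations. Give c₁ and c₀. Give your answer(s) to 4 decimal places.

c₁ = 1.9220, c₀ = -0.2370

Forming MᵀM = [[178, 30]; [30, 7]] and Mᵀy = [335, 56]ᵀ gives MᵀM·[c₁, c₀]ᵀ = Mᵀy.
Determinant 178·7 − 30² = 346.
c₁ = (335·7 − 30·56)/346 = 665/346; c₀ = (178·56 − 30·335)/346 = -41/173.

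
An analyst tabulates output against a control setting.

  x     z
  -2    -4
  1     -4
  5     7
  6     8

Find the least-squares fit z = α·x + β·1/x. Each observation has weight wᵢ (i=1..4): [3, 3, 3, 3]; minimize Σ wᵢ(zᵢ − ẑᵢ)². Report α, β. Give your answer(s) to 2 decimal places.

The normal equations are: 198·α + 12·β = 261;  12·α + (593/150)·β = 11/5.
Eliminating β: (593/150)·(row 1) − 12·(row 2) gives (15969/25)·α = (593/150)·261 − 12·(11/5) = 50271/50, so α = 16757/10646.
Then β = ((11/5) − 12·(16757/10646))/(593/150) = -22470/5323.

α = 1.57, β = -4.22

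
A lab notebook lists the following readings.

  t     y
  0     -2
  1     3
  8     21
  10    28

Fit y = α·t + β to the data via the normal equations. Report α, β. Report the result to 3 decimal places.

α = 2.856, β = -1.067

XᵀX·[α, β]ᵀ = Xᵀy reads: 165·α + 19·β = 451;  19·α + 4·β = 50.
det = 165·4 − 19² = 299.
α = (451·4 − 19·50)/299 = 854/299; β = (165·50 − 19·451)/299 = -319/299.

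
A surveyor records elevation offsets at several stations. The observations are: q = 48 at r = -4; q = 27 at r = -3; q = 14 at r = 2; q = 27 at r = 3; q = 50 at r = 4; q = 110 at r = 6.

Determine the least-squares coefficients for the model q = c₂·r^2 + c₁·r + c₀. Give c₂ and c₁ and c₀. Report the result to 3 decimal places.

Setting ∂/∂c₂ … = 0 gives: 1986·c₂ + 224·c₁ + 90·c₀ = 6070;  224·c₂ + 90·c₁ + 8·c₀ = 696;  90·c₂ + 8·c₁ + 6·c₀ = 276.
Inverting the 3×3 Gram matrix, [c₂, c₁, c₀]ᵀ = [89251/29730, 986/4955, 20927/29730]ᵀ.

c₂ = 3.002, c₁ = 0.199, c₀ = 0.704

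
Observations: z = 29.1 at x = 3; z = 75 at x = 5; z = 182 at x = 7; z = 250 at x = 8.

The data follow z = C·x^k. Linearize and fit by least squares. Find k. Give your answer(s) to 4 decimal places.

Taking logs, ln z = k·ln x + ln C, so regress ln z on ln x.
Σln x = 6.7334, Σ(ln x)² = 11.9079, Σln z = 18.4137, Σln x·ln z = 32.2599.
Equations: 11.9079·k + 6.7334·ln C = 32.2599;  6.7334·k + 4·ln C = 18.4137.
Δ = 11.9079·4 − (6.7334)² = 2.2928; k = (32.2599·4 − 6.7334·18.4137)/2.2928 = 2.20382, ln C = (11.9079·18.4137 − 6.7334·32.2599)/2.2928 = 0.89362.

k = 2.2038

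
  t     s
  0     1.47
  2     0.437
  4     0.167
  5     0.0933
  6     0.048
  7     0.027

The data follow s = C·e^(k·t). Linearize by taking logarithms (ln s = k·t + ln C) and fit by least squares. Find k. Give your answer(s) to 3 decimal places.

k = -0.564

With ln sᵢ as the transformed response and tᵢ as the regressor:
XᵀX = [[130.0000, 24.0000]; [24.0000, 6]], rhs = [-64.1771, -11.2527]ᵀ  (here Σt = 24.0000, Σ(t)² = 130.0000, Σln s = -11.2527, Σt·ln s = -64.1771).
Solving (det = 204.0000): k = -0.56371, ln C = 0.37939.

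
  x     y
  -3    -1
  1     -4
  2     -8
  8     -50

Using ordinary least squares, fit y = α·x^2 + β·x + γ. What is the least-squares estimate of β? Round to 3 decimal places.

Entries of AᵀA: Σx^2·x^2 = 4194, Σx^2·x = 494, Σx^2 = 78, Σx·x = 78, Σx = 8, Σ1 = 4.
Moment sums: Σx^2·y = -3245, Σx·y = -417, Σy = -63.
So AᵀA·[α, β, γ]ᵀ = Aᵀy: [[4194, 494, 78]; [494, 78, 8]; [78, 8, 4]]·[α, β, γ]ᵀ = [-3245, -417, -63]ᵀ.
Solving the 3×3 system (Gaussian elimination) gives α = -26665/51482, β = -48133/25741, γ = -49171/25741.

β = -1.870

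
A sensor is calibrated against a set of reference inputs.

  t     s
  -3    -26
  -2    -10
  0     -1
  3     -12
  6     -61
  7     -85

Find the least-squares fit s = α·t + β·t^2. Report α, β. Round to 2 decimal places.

α = 2.09, β = -2.04

Normal-equation sums: Σt·t = 107, Σt·t^2 = 551, Σt^2·t^2 = 3875.
Moment sums: Σt·s = -899, Σt^2·s = -6743.
Normal equations: [[107, 551]; [551, 3875]]·[α, β]ᵀ = [-899, -6743]ᵀ.
det = 107·3875 − 551² = 111024.
α = ((-899)·3875 − 551·(-6743))/111024 = 1073/514; β = (107·(-6743) − 551·(-899))/111024 = -1047/514.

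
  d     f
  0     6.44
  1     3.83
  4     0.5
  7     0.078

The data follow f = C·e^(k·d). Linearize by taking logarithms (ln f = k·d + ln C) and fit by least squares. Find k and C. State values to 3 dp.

k = -0.639, C = 6.735

With ln fᵢ as the transformed response and dᵢ as the regressor:
Σd = 12.0000, Σ(d)² = 66.0000, Σln f = -0.0388, Σd·ln f = -19.2870.
Normal system: [[66.0000, 12.0000]; [12.0000, 4]]·[k, ln C]ᵀ = [-19.2870, -0.0388]ᵀ.
Δ = 66.0000·4 − (12.0000)² = 120.0000; k = (-19.2870·4 − 12.0000·-0.0388)/120.0000 = -0.63902, ln C = (66.0000·-0.0388 − 12.0000·-19.2870)/120.0000 = 1.90736, so C = exp(1.90736) = 6.73532.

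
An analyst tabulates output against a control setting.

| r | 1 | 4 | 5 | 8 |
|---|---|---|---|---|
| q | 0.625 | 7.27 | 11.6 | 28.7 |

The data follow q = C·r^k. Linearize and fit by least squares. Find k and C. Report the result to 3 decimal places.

With ln qᵢ as the transformed response and ln rᵢ as the regressor:
Σln r = 5.0752, Σ(ln r)² = 8.8362, Σln q = 7.3217, Σln r·ln q = 13.6753.
Equations: 8.8362·k + 5.0752·ln C = 13.6753;  5.0752·k + 4·ln C = 7.3217.
Solving (det = 9.5873): k = 1.82975, ln C = -0.49117, so C = exp(-0.49117) = 0.61191.

k = 1.830, C = 0.612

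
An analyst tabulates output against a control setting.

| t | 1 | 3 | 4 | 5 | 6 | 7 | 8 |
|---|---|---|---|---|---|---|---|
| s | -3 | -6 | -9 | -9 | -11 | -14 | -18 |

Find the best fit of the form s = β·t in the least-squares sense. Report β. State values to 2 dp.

With design matrix A, AᵀA = [[200]] and Aᵀs = [-410]ᵀ.
Hence β = -410 / 200 ≈ -2.05.

β = -2.05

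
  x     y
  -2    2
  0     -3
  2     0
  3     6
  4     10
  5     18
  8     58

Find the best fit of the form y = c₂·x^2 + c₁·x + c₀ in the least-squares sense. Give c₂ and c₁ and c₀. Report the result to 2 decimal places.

From the data, Σx^2·x^2 = 5090, Σx^2·x = 728, Σx^2 = 122, Σx·x = 122, Σx = 20, Σ1 = 7.
Moment sums: Σx^2·y = 4384, Σx·y = 608, Σy = 91.
So MᵀM·[c₂, c₁, c₀]ᵀ = Mᵀy: [[5090, 728, 122]; [728, 122, 20]; [122, 20, 7]]·[c₂, c₁, c₀]ᵀ = [4384, 608, 91]ᵀ.
Solving the 3×3 system (Gaussian elimination) gives c₂ = 86501/84441, c₁ = -52970/84441, c₀ = -86171/28147.

c₂ = 1.02, c₁ = -0.63, c₀ = -3.06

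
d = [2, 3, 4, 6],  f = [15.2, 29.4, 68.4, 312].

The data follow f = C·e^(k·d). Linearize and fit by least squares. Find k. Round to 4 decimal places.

Linearized form: ln f = k·d + ln C. From the 4 transformed points,
XᵀX = [[65.0000, 15.0000]; [15.0000, 4]], rhs = [66.9451, 16.0707]ᵀ  (here Σd = 15.0000, Σ(d)² = 65.0000, Σln f = 16.0707, Σd·ln f = 66.9451).
Slope k = (n·Σd·ln f − Σd·Σln f)/(n·Σ(d)² − (Σd)²) = (4·66.9451 − 15.0000·16.0707)/35.0000 = 0.76344; ln C = (Σln f − k·Σd)/n = 1.15477.

k = 0.7634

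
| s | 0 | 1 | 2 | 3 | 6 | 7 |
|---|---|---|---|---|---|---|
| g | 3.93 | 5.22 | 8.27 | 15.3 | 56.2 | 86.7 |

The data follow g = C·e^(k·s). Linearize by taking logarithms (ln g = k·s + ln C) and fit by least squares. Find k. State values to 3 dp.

Taking logs, ln g = k·s + ln C, so regress ln g on s.
AᵀA = [[99.0000, 19.0000]; [19.0000, 6]], rhs = [69.4720, 16.3530]ᵀ  (here Σs = 19.0000, Σ(s)² = 99.0000, Σln g = 16.3530, Σs·ln g = 69.4720).
Solving (det = 233.0000): k = 0.45547, ln C = 1.28317.

k = 0.455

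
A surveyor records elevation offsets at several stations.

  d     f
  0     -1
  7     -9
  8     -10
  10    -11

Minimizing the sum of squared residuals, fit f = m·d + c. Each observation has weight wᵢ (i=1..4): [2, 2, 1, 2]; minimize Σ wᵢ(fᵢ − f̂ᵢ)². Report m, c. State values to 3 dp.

Sums needed: Σwᵢ·d·d = 362, Σwᵢ·d = 42, Σwᵢ·1 = 7.
For AᵀWf: Σwᵢ·d·f = -426, Σwᵢ·f = -52.
Normal equations: [[362, 42]; [42, 7]]·[m, c]ᵀ = [-426, -52]ᵀ.
Determinant 362·7 − 42² = 770.
m = ((-426)·7 − 42·(-52))/770 = -57/55; c = (362·(-52) − 42·(-426))/770 = -466/385.

m = -1.036, c = -1.210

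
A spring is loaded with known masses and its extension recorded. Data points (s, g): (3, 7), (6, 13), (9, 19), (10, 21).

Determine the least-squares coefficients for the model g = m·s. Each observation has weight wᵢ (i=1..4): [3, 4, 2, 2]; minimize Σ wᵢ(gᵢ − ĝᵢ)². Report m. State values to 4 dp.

Setting ∂/∂m … = 0 gives: 533·m = 1137.
Hence m = 1137 / 533 ≈ 2.13321.

m = 2.1332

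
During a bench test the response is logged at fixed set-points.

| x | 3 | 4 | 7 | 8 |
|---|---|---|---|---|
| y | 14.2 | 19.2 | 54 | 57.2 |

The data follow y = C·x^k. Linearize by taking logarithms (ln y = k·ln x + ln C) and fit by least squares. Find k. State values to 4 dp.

Let Y = ln y. Fitting Y = k·ln x + ln C by least squares:
Σln x = 6.5103, Σ(ln x)² = 11.2394, Σln y = 13.6437, Σln x·ln y = 23.1880.
Normal system: [[11.2394, 6.5103]; [6.5103, 4]]·[k, ln C]ᵀ = [23.1880, 13.6437]ᵀ.
Solving (det = 2.5742): k = 1.52602, ln C = 0.92723.

k = 1.5260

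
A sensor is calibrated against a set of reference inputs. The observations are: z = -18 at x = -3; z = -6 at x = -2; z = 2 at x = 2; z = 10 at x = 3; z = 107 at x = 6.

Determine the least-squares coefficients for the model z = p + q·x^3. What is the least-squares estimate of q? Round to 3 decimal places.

AᵀA·[p, q]ᵀ = Aᵀz reads: 5·p + 216·q = 95;  216·p + 48242·q = 23932.
Eliminating q: 48242·(row 1) − 216·(row 2) gives 194554·p = 48242·95 − 216·23932 = -586322, so p = -293161/97277.
Then q = (23932 − 216·(-293161/97277))/48242 = 49570/97277.

q = 0.510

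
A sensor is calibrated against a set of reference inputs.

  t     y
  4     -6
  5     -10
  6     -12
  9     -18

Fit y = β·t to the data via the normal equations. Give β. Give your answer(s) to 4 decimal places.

β = -1.9494

MᵀM·[β]ᵀ = Mᵀy reads: 158·β = -308.
(Σt·t = 158, Σt·y = -308.)
β = (-308)/158 = -1.94937.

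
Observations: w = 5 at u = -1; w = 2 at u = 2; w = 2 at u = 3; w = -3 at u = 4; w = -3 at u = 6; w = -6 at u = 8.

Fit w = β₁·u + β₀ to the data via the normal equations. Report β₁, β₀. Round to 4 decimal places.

β₁ = -1.2568, β₀ = 4.1081

Normal-equation sums: Σu·u = 130, Σu = 22, Σ1 = 6.
Right-hand side: Σu·w = -73, Σw = -3.
Normal equations: [[130, 22]; [22, 6]]·[β₁, β₀]ᵀ = [-73, -3]ᵀ.
Eliminating β₀: 6·(row 1) − 22·(row 2) gives 296·β₁ = 6·(-73) − 22·(-3) = -372, so β₁ = -93/74.
Then β₀ = ((-3) − 22·(-93/74))/6 = 152/37.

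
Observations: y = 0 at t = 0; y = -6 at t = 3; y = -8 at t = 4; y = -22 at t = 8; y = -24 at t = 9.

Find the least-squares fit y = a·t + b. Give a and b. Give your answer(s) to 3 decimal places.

The normal equations are: 170·a + 24·b = -442;  24·a + 5·b = -60.
(Σt·t = 170, Σt = 24, Σ1 = 5, Σt·y = -442, Σy = -60.)
det = 170·5 − 24² = 274.
a = ((-442)·5 − 24·(-60))/274 = -385/137; b = (170·(-60) − 24·(-442))/274 = 204/137.

a = -2.810, b = 1.489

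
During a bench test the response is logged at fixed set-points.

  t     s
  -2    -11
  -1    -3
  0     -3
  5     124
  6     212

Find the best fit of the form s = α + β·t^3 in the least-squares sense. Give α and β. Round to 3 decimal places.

With design matrix A, AᵀA = [[5, 332]; [332, 62346]] and Aᵀs = [319, 61383]ᵀ.
det = 5·62346 − 332² = 201506.
α = (319·62346 − 332·61383)/201506 = -245391/100753; β = (5·61383 − 332·319)/201506 = 201007/201506.

α = -2.436, β = 0.998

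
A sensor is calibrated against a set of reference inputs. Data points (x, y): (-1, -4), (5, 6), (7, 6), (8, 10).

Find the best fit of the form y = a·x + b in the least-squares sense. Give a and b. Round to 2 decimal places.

a = 1.45, b = -2.37

Forming MᵀM = [[139, 19]; [19, 4]] and Mᵀy = [156, 18]ᵀ gives MᵀM·[a, b]ᵀ = Mᵀy.
Determinant 139·4 − 19² = 195.
a = (156·4 − 19·18)/195 = 94/65; b = (139·18 − 19·156)/195 = -154/65.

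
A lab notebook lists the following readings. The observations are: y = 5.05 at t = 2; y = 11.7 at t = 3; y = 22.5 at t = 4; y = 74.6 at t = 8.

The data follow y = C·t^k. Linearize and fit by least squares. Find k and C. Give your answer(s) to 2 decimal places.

k = 1.94, C = 1.38

Linearized form: ln y = k·ln t + ln C. From the 4 transformed points,
Σln t = 5.2575, Σ(ln t)² = 7.9333, Σln y = 11.5046, Σln t·ln y = 17.1077.
Equations: 7.9333·k + 5.2575·ln C = 17.1077;  5.2575·k + 4·ln C = 11.5046.
Solving (det = 4.0919): k = 1.94170, ln C = 0.32404, so C = exp(0.32404) = 1.38270.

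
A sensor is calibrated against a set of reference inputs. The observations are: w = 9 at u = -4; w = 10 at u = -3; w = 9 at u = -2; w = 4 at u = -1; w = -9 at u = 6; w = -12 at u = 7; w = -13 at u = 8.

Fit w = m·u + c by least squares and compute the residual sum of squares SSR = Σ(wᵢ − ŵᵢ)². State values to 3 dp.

Compute the Gram sums: Σu·u = 179, Σu = 11, Σ1 = 7.
Moment sums: Σu·w = -330, Σw = -2.
MᵀM·[m, c]ᵀ = Mᵀw becomes [[179, 11]; [11, 7]]·[m, c]ᵀ = [-330, -2]ᵀ.
Eliminating c: 7·(row 1) − 11·(row 2) gives 1132·m = 7·(-330) − 11·(-2) = -2288, so m = -572/283.
Then c = ((-2) − 11·(-572/283))/7 = 818/283.
Residuals: -559/283, 296/283, 585/283, -258/283, 67/283, -210/283, 79/283; SSR = 3052/283.

SSR = 10.784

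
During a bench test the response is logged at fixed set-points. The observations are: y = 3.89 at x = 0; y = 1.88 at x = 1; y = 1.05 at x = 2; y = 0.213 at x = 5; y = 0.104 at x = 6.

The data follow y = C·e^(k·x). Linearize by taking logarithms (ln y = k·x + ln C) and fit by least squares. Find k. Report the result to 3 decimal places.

k = -0.583

Taking logs, ln y = k·x + ln C, so regress ln y on x.
Σx = 14.0000, Σ(x)² = 66.0000, Σln y = -1.7714, Σx·ln y = -20.5836.
Equations: 66.0000·k + 14.0000·ln C = -20.5836;  14.0000·k + 5·ln C = -1.7714.
Δ = 66.0000·5 − (14.0000)² = 134.0000; k = (-20.5836·5 − 14.0000·-1.7714)/134.0000 = -0.58298, ln C = (66.0000·-1.7714 − 14.0000·-20.5836)/134.0000 = 1.27807.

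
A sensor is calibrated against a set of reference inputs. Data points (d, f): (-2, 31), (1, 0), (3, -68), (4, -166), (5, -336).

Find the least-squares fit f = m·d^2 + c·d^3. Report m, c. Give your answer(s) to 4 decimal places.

m = 1.6479, c = -3.0170

Sums needed: Σd^2·d^2 = 979, Σd^2·d^3 = 4361, Σd^3·d^3 = 20515.
For Aᵀf: Σd^2·f = -11544, Σd^3·f = -54708.
Eliminating c: 20515·(row 1) − 4361·(row 2) gives 1065864·m = 20515·(-11544) − 4361·(-54708) = 1756428, so m = 146369/88822.
Then c = ((-54708) − 4361·(146369/88822))/20515 = -3011/998.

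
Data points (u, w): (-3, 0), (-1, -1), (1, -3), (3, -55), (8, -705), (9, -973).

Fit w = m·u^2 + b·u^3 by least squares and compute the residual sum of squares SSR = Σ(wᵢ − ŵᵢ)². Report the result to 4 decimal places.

SSR = 2.8353

Compute the Gram sums: Σu^2·u^2 = 10821, Σu^2·u^3 = 91817, Σu^3·u^3 = 795045.
And Σu^2·w = -124432, Σu^3·w = -1071764.
Normal equations: [[10821, 91817]; [91817, 795045]]·[m, b]ᵀ = [-124432, -1071764]ᵀ.
Δ = 10821·795045 − 91817² = 172820456.
m = ((-124432)·795045 − 91817·(-1071764))/172820456 = -130721063/43205114; b = (10821·(-1071764) − 91817·(-124432))/172820456 = -43146325/43205114.
Residuals: 5769396/21602557, 22184812/21602557, 22126023/21602557, -17420464/21602557, -1269469/21602557, 1750553/21602557; SSR = 61250215/21602557.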